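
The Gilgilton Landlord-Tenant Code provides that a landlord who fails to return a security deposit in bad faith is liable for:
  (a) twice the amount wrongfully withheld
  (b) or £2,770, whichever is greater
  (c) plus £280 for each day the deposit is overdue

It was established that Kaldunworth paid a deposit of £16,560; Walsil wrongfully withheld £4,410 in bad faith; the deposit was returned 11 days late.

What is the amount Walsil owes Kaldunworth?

£11,900

Doubled: 2 × £4,410 = £8,820
Minimum £2,770: £8,820 meets the minimum, no increase.
Late-return penalty: 11 × £280 = £3,080
Damages plus late penalty: £8,820 + £3,080 = £11,900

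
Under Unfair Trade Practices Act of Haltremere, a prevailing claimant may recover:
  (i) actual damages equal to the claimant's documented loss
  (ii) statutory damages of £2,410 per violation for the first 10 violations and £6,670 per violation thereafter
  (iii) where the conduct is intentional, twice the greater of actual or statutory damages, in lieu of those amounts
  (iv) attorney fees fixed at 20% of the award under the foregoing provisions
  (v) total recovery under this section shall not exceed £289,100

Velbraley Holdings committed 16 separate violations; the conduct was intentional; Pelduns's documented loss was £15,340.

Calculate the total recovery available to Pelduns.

£153,888

First 10 violations: 10 × £2,410 = £24,100
Remaining violations: (16 − 10) × £6,670 = £40,020
Statutory damages: £24,100 + £40,020 = £64,120
Greater of actual damages (£15,340) or statutory damages (£64,120): £64,120
Doubled: 2 × £64,120 = £128,240
Attorney fees: 20% of £128,240 = £25,648
Total before cap: £128,240 + £25,648 = £153,888
Cap at £289,100: £153,888 is within the cap, no reduction.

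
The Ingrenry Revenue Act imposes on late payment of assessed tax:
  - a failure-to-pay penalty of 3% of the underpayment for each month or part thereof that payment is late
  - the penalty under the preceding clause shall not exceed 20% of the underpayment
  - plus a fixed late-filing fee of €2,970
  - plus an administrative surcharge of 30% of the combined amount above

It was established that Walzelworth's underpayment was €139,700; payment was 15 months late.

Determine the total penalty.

€40,183

Accrued rate: 3% × 15 = 45%, capped at 20% → 20%
Failure-to-pay penalty: 20% of €139,700 = €27,940
Penalty before surcharge: €27,940 + €2,970 = €30,910
Administrative surcharge: 30% of €30,910 = €9,273
Total penalty: €30,910 + €9,273 = €40,183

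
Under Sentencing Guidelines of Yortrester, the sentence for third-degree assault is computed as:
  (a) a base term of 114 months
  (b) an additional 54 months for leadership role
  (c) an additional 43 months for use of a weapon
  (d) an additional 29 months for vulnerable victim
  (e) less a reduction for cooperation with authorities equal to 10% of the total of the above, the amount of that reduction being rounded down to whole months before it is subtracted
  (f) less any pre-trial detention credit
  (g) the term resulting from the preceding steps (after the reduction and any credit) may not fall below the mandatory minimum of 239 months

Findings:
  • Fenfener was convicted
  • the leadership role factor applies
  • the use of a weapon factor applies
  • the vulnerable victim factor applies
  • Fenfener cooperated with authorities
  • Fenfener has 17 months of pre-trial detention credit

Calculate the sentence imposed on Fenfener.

Leadership role enhancement: +54 months
Use of a weapon enhancement: +43 months
Vulnerable victim enhancement: +29 months
Adjusted term: 114 months + 54 months + 43 months + 29 months = 240 months
Cooperation with authorities reduction: 10% of 240 months = 24 months (rounded down)
After reduction: 240 − 24 = 216 months
Less pre-trial detention credit: 216 months − 17 months = 199 months
Minimum 239 months: 199 months is below the minimum → 239 months

239 months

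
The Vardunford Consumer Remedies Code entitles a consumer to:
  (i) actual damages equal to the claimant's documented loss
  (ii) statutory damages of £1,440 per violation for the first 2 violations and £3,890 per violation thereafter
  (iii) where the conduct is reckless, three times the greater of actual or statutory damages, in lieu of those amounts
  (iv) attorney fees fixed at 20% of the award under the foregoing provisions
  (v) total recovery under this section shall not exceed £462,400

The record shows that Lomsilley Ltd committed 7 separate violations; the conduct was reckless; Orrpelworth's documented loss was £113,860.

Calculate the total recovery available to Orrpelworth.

£409,896

First 2 violations: 2 × £1,440 = £2,880
Remaining violations: (7 − 2) × £3,890 = £19,450
Statutory damages: £2,880 + £19,450 = £22,330
Greater of actual damages (£113,860) or statutory damages (£22,330): £113,860
Trebled: 3 × £113,860 = £341,580
Attorney fees: 20% of £341,580 = £68,316
Total before cap: £341,580 + £68,316 = £409,896
Cap at £462,400: £409,896 is within the cap, no reduction.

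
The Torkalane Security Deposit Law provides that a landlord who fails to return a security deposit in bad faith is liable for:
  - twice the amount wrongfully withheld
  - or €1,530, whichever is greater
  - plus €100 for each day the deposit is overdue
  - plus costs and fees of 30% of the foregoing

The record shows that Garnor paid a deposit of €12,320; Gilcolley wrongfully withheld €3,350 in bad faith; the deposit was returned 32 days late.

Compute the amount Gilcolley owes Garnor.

€12,870

Doubled: 2 × €3,350 = €6,700
Minimum €1,530: €6,700 meets the minimum, no increase.
Late-return penalty: 32 × €100 = €3,200
Damages plus late penalty: €6,700 + €3,200 = €9,900
Costs and fees: 30% of €9,900 = €2,970
Total recovery: €9,900 + €2,970 = €12,870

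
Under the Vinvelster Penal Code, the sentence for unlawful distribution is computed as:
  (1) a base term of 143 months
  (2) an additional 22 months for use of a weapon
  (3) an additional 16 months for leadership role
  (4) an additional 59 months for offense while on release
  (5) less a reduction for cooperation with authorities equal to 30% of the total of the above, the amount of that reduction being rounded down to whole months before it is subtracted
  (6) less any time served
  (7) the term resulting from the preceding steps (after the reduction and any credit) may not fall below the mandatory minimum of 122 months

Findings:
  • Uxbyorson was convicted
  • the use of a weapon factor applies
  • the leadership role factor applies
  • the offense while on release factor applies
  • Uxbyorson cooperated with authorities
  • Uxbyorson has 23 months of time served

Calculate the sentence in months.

Use of a weapon enhancement: +22 months
Leadership role enhancement: +16 months
Offense while on release enhancement: +59 months
Adjusted term: 143 months + 22 months + 16 months + 59 months = 240 months
Cooperation with authorities reduction: 30% of 240 months = 72 months (rounded down)
After reduction: 240 − 72 = 168 months
Less time served: 168 months − 23 months = 145 months
Minimum 122 months: 145 months meets the minimum, no increase.

145 months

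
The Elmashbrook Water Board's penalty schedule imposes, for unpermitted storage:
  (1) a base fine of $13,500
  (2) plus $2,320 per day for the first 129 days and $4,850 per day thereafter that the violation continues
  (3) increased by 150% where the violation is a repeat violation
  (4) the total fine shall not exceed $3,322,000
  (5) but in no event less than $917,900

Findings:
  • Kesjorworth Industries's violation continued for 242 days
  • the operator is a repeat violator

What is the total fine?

Civil penalty: $2,152,075

First 129 days: 129 × $2,320 = $299,280
Remaining days: (242 − 129) × $4,850 = $548,050
Per-day component: $299,280 + $548,050 = $847,330
Base plus per-day: $13,500 + $847,330 = $860,830
Enhancement: 150% of $860,830 = $1,291,245
Enhanced fine: $860,830 + $1,291,245 = $2,152,075
Cap at $3,322,000: $2,152,075 is within the cap, no reduction.
Minimum $917,900: $2,152,075 meets the minimum, no increase.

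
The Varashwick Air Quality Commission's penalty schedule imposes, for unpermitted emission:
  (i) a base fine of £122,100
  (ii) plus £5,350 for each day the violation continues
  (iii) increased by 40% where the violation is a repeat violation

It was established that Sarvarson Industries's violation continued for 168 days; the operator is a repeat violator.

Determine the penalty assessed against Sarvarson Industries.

£1,429,260

Per-day component: 168 × £5,350 = £898,800
Base plus per-day: £122,100 + £898,800 = £1,020,900
Enhancement: 40% of £1,020,900 = £408,360
Enhanced fine: £1,020,900 + £408,360 = £1,429,260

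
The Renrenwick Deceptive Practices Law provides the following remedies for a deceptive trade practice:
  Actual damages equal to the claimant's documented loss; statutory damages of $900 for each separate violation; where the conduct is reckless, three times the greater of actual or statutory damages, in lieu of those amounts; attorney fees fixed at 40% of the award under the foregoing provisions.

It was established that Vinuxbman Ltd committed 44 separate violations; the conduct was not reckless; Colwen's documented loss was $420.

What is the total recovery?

$56,028

Statutory damages: 44 × $900 = $39,600
Conduct not reckless: the in-lieu enhancement does not apply.
Actual plus statutory damages: $420 + $39,600 = $40,020
Attorney fees: 40% of $40,020 = $16,008
Total recovery: $40,020 + $16,008 = $56,028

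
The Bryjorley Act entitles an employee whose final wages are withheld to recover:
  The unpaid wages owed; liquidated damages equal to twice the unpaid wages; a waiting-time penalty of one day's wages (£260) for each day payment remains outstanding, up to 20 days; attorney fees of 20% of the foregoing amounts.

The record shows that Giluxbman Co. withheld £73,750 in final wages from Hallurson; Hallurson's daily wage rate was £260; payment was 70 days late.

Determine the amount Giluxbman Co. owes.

Doubled: 2 × £73,750 = £147,500
Penalty days: min(70, 20) = 20
Waiting-time penalty: 20 × £260 = £5,200
Subtotal: £73,750 + £147,500 + £5,200 = £226,450
Attorney fees: 20% of £226,450 = £45,290
Total award: £226,450 + £45,290 = £271,740

£271,740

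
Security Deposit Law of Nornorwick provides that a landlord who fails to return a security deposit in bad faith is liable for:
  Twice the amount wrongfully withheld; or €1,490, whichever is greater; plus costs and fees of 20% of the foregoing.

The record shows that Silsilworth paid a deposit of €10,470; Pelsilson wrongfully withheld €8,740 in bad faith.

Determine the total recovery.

Doubled: 2 × €8,740 = €17,480
Minimum €1,490: €17,480 meets the minimum, no increase.
Costs and fees: 20% of €17,480 = €3,496
Total recovery: €17,480 + €3,496 = €20,976

€20,976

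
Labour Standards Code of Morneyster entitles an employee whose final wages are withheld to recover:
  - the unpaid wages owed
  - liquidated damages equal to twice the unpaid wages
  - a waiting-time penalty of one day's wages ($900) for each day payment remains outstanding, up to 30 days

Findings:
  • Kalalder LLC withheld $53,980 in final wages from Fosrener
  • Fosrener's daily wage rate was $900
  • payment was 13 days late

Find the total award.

$173,640

Doubled: 2 × $53,980 = $107,960
Penalty days: min(13, 30) = 13
Waiting-time penalty: 13 × $900 = $11,700
Total award: $53,980 + $107,960 + $11,700 = $173,640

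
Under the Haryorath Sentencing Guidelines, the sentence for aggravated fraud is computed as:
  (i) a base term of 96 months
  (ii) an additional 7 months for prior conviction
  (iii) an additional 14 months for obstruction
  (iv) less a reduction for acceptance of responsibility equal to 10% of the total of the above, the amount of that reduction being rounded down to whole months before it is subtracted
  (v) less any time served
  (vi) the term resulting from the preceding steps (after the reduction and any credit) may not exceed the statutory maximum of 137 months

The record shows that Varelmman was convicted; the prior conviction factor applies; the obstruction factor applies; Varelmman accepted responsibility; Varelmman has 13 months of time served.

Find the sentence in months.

Prior conviction enhancement: +7 months
Obstruction enhancement: +14 months
Adjusted term: 96 months + 7 months + 14 months = 117 months
Acceptance of responsibility reduction: 10% of 117 months = 11 months (rounded down)
After reduction: 117 − 11 = 106 months
Less time served: 106 months − 13 months = 93 months
Cap at 137 months: 93 months is within the cap, no reduction.

93 months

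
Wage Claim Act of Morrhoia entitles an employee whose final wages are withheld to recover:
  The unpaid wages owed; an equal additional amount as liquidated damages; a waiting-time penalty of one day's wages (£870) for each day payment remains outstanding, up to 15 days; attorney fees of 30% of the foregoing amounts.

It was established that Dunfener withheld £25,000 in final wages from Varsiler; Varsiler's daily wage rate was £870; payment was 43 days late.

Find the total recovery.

£81,965

Liquidated damages (equal amount): £25,000
Penalty days: min(43, 15) = 15
Waiting-time penalty: 15 × £870 = £13,050
Subtotal: £25,000 + £25,000 + £13,050 = £63,050
Attorney fees: 30% of £63,050 = £18,915
Total award: £63,050 + £18,915 = £81,965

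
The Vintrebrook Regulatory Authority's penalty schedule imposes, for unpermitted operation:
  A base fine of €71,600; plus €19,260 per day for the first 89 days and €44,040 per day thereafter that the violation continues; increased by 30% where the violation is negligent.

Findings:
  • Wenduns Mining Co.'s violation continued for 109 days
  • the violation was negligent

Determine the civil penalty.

€3,466,502

First 89 days: 89 × €19,260 = €1,714,140
Remaining days: (109 − 89) × €44,040 = €880,800
Per-day component: €1,714,140 + €880,800 = €2,594,940
Base plus per-day: €71,600 + €2,594,940 = €2,666,540
Enhancement: 30% of €2,666,540 = €799,962
Enhanced fine: €2,666,540 + €799,962 = €3,466,502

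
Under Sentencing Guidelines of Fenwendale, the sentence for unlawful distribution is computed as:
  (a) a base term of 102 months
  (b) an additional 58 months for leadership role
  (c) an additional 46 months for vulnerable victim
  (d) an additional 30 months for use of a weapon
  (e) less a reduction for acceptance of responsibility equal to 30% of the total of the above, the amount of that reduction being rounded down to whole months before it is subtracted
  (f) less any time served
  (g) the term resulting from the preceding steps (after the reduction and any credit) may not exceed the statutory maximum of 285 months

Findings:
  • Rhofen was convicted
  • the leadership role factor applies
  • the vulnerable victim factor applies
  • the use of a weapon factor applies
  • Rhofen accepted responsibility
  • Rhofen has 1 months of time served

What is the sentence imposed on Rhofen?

Leadership role enhancement: +58 months
Vulnerable victim enhancement: +46 months
Use of a weapon enhancement: +30 months
Adjusted term: 102 months + 58 months + 46 months + 30 months = 236 months
Acceptance of responsibility reduction: 30% of 236 months = 70 months (rounded down)
After reduction: 236 − 70 = 166 months
Less time served: 166 months − 1 months = 165 months
Cap at 285 months: 165 months is within the cap, no reduction.

165 months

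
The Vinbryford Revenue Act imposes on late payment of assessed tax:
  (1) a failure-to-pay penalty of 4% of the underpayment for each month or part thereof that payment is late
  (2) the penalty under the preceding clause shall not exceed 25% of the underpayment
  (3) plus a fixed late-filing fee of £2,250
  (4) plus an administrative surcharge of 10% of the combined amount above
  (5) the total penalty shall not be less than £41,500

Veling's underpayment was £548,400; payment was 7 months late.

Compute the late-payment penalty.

Accrued rate: 4% × 7 = 28%, capped at 25% → 25%
Failure-to-pay penalty: 25% of £548,400 = £137,100
Penalty before surcharge: £137,100 + £2,250 = £139,350
Administrative surcharge: 10% of £139,350 = £13,935
Total penalty: £139,350 + £13,935 = £153,285
Minimum £41,500: £153,285 meets the minimum, no increase.

£153,285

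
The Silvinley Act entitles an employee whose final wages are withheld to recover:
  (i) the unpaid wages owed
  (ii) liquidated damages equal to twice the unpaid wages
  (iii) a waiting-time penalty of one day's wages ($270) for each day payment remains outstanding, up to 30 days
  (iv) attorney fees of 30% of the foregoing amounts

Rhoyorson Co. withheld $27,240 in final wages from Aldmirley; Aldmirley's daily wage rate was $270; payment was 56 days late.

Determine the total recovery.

$116,766

Doubled: 2 × $27,240 = $54,480
Penalty days: min(56, 30) = 30
Waiting-time penalty: 30 × $270 = $8,100
Subtotal: $27,240 + $54,480 + $8,100 = $89,820
Attorney fees: 30% of $89,820 = $26,946
Total award: $89,820 + $26,946 = $116,766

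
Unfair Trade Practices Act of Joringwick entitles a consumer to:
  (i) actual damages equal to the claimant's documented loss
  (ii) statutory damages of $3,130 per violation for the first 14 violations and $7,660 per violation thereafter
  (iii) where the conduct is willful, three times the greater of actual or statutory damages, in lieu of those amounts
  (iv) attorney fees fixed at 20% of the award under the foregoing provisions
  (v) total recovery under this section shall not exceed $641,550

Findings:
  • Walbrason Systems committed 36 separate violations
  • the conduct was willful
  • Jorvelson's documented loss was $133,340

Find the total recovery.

First 14 violations: 14 × $3,130 = $43,820
Remaining violations: (36 − 14) × $7,660 = $168,520
Statutory damages: $43,820 + $168,520 = $212,340
Greater of actual damages ($133,340) or statutory damages ($212,340): $212,340
Trebled: 3 × $212,340 = $637,020
Attorney fees: 20% of $637,020 = $127,404
Total before cap: $637,020 + $127,404 = $764,424
Cap at $641,550: $764,424 exceeds the cap → $641,550

$641,550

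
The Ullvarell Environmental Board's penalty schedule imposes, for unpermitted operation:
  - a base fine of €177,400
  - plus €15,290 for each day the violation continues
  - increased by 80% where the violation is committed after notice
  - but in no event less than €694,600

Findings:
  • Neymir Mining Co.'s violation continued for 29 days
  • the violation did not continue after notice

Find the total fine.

Civil penalty: €694,600

Per-day component: 29 × €15,290 = €443,410
Base plus per-day: €177,400 + €443,410 = €620,810
The violation did not continue after notice: no 80% increase.
Minimum €694,600: €620,810 is below the minimum → €694,600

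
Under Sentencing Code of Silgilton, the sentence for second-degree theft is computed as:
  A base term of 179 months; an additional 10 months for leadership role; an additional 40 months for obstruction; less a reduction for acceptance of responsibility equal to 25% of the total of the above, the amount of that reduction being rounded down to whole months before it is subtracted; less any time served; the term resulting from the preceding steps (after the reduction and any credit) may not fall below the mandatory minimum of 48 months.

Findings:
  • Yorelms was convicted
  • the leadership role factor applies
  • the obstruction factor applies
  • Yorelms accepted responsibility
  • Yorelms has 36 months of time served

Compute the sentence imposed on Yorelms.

136 months

Leadership role enhancement: +10 months
Obstruction enhancement: +40 months
Adjusted term: 179 months + 10 months + 40 months = 229 months
Acceptance of responsibility reduction: 25% of 229 months = 57 months (rounded down)
After reduction: 229 − 57 = 172 months
Less time served: 172 months − 36 months = 136 months
Minimum 48 months: 136 months meets the minimum, no increase.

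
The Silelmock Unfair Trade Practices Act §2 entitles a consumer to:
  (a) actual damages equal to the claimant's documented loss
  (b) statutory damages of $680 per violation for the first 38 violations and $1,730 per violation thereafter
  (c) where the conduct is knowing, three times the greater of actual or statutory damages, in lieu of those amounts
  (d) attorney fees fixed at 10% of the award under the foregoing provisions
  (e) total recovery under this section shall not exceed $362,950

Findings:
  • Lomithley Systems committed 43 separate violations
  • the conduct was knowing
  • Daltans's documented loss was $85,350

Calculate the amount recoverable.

$281,655

First 38 violations: 38 × $680 = $25,840
Remaining violations: (43 − 38) × $1,730 = $8,650
Statutory damages: $25,840 + $8,650 = $34,490
Greater of actual damages ($85,350) or statutory damages ($34,490): $85,350
Trebled: 3 × $85,350 = $256,050
Attorney fees: 10% of $256,050 = $25,605
Total before cap: $256,050 + $25,605 = $281,655
Cap at $362,950: $281,655 is within the cap, no reduction.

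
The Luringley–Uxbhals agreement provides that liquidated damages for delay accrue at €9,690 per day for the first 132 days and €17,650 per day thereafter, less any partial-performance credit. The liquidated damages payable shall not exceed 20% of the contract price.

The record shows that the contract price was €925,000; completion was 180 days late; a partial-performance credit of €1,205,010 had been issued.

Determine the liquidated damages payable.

€185,000

First 132 days: 132 × €9,690 = €1,279,080
Remaining days: (180 − 132) × €17,650 = €847,200
Accrued per-day damages: €1,279,080 + €847,200 = €2,126,280
Less partial-performance credit: €2,126,280 − €1,205,010 = €921,270
Cap: 20% of €925,000 = €185,000
Cap at €185,000: €921,270 exceeds the cap → €185,000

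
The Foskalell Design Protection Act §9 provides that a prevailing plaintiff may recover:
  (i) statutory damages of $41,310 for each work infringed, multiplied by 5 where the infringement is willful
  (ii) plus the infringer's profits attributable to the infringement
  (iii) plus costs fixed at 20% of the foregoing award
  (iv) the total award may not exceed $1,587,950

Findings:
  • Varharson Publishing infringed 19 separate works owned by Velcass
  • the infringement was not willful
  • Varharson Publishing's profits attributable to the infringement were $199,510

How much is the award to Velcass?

Statutory damages: 19 × $41,310 = $784,890
Infringement not willful: no ×5 enhancement.
Combined award: $784,890 + $199,510 = $984,400
Costs: 20% of $984,400 = $196,880
Award plus costs: $984,400 + $196,880 = $1,181,280
Cap at $1,587,950: $1,181,280 is within the cap, no reduction.

$1,181,280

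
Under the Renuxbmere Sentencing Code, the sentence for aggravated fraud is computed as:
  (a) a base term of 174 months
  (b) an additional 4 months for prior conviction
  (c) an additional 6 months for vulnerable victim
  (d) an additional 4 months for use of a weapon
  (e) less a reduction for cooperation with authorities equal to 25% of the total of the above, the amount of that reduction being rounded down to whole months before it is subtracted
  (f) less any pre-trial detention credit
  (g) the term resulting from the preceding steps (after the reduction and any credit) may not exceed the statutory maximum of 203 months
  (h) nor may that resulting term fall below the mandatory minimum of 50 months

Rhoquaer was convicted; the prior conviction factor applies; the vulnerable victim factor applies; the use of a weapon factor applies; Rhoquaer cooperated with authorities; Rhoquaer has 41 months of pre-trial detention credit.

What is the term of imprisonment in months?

100 months

Prior conviction enhancement: +4 months
Vulnerable victim enhancement: +6 months
Use of a weapon enhancement: +4 months
Adjusted term: 174 months + 4 months + 6 months + 4 months = 188 months
Cooperation with authorities reduction: 25% of 188 months = 47 months (rounded down)
After reduction: 188 − 47 = 141 months
Less pre-trial detention credit: 141 months − 41 months = 100 months
Cap at 203 months: 100 months is within the cap, no reduction.
Minimum 50 months: 100 months meets the minimum, no increase.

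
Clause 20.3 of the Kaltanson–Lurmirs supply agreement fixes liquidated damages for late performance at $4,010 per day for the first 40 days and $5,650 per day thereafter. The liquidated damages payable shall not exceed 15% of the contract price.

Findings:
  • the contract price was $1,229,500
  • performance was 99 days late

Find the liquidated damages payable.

Liquidated damages: $184,425

First 40 days: 40 × $4,010 = $160,400
Remaining days: (99 − 40) × $5,650 = $333,350
Accrued per-day damages: $160,400 + $333,350 = $493,750
Cap: 15% of $1,229,500 = $184,425
Cap at $184,425: $493,750 exceeds the cap → $184,425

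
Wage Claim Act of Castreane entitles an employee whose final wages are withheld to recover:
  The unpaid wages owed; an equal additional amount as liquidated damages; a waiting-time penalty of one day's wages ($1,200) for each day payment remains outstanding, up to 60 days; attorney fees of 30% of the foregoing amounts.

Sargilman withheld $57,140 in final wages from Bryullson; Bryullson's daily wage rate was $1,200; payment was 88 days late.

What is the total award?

$242,164

Liquidated damages (equal amount): $57,140
Penalty days: min(88, 60) = 60
Waiting-time penalty: 60 × $1,200 = $72,000
Subtotal: $57,140 + $57,140 + $72,000 = $186,280
Attorney fees: 30% of $186,280 = $55,884
Total award: $186,280 + $55,884 = $242,164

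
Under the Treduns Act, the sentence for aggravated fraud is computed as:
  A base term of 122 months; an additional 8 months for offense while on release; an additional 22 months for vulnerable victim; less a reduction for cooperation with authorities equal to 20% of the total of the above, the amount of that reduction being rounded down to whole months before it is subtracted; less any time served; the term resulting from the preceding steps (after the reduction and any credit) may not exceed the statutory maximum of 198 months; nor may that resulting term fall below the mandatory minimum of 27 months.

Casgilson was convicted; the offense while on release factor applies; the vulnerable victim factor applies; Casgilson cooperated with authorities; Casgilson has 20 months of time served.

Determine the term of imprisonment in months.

102 months

Offense while on release enhancement: +8 months
Vulnerable victim enhancement: +22 months
Adjusted term: 122 months + 8 months + 22 months = 152 months
Cooperation with authorities reduction: 20% of 152 months = 30 months (rounded down)
After reduction: 152 − 30 = 122 months
Less time served: 122 months − 20 months = 102 months
Cap at 198 months: 102 months is within the cap, no reduction.
Minimum 27 months: 102 months meets the minimum, no increase.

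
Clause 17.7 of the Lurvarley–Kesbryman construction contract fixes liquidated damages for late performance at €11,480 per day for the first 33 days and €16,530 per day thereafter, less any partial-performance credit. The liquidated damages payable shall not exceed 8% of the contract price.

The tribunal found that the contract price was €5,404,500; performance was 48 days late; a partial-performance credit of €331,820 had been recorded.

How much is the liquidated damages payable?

First 33 days: 33 × €11,480 = €378,840
Remaining days: (48 − 33) × €16,530 = €247,950
Accrued per-day damages: €378,840 + €247,950 = €626,790
Less partial-performance credit: €626,790 − €331,820 = €294,970
Cap: 8% of €5,404,500 = €432,360
Cap at €432,360: €294,970 is within the cap, no reduction.

€294,970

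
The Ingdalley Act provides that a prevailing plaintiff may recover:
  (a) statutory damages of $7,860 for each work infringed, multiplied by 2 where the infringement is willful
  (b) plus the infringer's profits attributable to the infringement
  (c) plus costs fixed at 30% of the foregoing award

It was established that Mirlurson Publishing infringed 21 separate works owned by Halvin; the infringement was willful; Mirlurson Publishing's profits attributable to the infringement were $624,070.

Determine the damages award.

Statutory damages: 21 × $7,860 = $165,060
Doubled: 2 × $165,060 = $330,120
Combined award: $330,120 + $624,070 = $954,190
Costs: 30% of $954,190 = $286,257
Award plus costs: $954,190 + $286,257 = $1,240,447

$1,240,447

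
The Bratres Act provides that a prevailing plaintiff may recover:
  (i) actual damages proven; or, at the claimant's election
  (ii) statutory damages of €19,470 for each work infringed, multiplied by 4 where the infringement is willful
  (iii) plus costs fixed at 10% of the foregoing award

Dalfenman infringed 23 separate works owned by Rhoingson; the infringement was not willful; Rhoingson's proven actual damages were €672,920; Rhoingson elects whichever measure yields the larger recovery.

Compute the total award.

Award: €740,212

Statutory damages: 23 × €19,470 = €447,810
Infringement not willful: no ×4 enhancement.
Greater of actual damages (€672,920) or statutory damages (€447,810): €672,920
Costs: 10% of €672,920 = €67,292
Award plus costs: €672,920 + €67,292 = €740,212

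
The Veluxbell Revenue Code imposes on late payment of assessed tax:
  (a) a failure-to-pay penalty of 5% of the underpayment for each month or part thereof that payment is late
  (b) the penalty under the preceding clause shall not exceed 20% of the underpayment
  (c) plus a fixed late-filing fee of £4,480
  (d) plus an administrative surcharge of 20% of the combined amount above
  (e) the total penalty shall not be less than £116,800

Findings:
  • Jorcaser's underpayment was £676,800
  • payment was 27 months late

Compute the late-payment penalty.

Accrued rate: 5% × 27 = 135%, capped at 20% → 20%
Failure-to-pay penalty: 20% of £676,800 = £135,360
Penalty before surcharge: £135,360 + £4,480 = £139,840
Administrative surcharge: 20% of £139,840 = £27,968
Total penalty: £139,840 + £27,968 = £167,808
Minimum £116,800: £167,808 meets the minimum, no increase.

Penalty: £167,808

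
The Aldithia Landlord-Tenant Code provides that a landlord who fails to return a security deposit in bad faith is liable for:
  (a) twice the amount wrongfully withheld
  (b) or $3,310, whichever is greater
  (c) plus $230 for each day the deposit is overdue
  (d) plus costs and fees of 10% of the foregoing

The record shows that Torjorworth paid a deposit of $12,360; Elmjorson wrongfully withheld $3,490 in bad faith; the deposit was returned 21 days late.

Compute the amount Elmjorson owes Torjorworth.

$12,991

Doubled: 2 × $3,490 = $6,980
Minimum $3,310: $6,980 meets the minimum, no increase.
Late-return penalty: 21 × $230 = $4,830
Damages plus late penalty: $6,980 + $4,830 = $11,810
Costs and fees: 10% of $11,810 = $1,181
Total recovery: $11,810 + $1,181 = $12,991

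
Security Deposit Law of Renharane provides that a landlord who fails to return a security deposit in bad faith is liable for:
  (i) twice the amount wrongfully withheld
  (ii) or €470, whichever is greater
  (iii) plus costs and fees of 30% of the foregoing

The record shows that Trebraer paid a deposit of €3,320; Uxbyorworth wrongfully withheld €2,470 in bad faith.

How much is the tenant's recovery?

€6,422

Doubled: 2 × €2,470 = €4,940
Minimum €470: €4,940 meets the minimum, no increase.
Costs and fees: 30% of €4,940 = €1,482
Total recovery: €4,940 + €1,482 = €6,422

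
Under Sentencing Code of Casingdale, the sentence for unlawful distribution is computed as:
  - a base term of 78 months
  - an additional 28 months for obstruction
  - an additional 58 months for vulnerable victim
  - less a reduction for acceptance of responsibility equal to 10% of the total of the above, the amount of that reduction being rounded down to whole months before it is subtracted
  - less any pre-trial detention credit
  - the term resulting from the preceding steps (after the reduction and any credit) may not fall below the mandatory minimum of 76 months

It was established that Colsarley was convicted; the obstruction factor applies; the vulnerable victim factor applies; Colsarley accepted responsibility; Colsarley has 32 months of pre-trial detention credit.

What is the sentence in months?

Obstruction enhancement: +28 months
Vulnerable victim enhancement: +58 months
Adjusted term: 78 months + 28 months + 58 months = 164 months
Acceptance of responsibility reduction: 10% of 164 months = 16 months (rounded down)
After reduction: 164 − 16 = 148 months
Less pre-trial detention credit: 148 months − 32 months = 116 months
Minimum 76 months: 116 months meets the minimum, no increase.

116 months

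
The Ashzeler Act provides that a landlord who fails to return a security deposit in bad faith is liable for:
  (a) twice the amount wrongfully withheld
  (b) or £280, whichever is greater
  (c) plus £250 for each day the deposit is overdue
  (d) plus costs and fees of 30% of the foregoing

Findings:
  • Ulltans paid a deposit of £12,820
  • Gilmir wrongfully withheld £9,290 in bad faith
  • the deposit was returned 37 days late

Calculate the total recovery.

£36,179

Doubled: 2 × £9,290 = £18,580
Minimum £280: £18,580 meets the minimum, no increase.
Late-return penalty: 37 × £250 = £9,250
Damages plus late penalty: £18,580 + £9,250 = £27,830
Costs and fees: 30% of £27,830 = £8,349
Total recovery: £27,830 + £8,349 = £36,179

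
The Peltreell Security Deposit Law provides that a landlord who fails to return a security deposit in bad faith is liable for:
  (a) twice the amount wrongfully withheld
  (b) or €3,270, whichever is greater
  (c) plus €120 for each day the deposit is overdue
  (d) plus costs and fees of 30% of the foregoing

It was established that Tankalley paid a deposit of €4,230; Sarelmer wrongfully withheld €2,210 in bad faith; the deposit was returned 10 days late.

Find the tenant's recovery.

Doubled: 2 × €2,210 = €4,420
Minimum €3,270: €4,420 meets the minimum, no increase.
Late-return penalty: 10 × €120 = €1,200
Damages plus late penalty: €4,420 + €1,200 = €5,620
Costs and fees: 30% of €5,620 = €1,686
Total recovery: €5,620 + €1,686 = €7,306

€7,306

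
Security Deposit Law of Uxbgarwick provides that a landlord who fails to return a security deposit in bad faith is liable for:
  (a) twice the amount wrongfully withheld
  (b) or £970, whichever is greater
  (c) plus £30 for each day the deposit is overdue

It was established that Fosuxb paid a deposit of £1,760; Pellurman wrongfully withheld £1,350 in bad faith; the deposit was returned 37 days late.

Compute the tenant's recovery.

£3,810

Doubled: 2 × £1,350 = £2,700
Minimum £970: £2,700 meets the minimum, no increase.
Late-return penalty: 37 × £30 = £1,110
Damages plus late penalty: £2,700 + £1,110 = £3,810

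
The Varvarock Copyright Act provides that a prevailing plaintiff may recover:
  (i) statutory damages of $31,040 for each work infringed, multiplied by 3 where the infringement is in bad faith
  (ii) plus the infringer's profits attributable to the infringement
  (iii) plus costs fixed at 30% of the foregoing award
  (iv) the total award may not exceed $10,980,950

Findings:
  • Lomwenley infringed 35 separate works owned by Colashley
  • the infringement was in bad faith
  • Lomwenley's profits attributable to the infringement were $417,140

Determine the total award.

Statutory damages: 35 × $31,040 = $1,086,400
Trebled: 3 × $1,086,400 = $3,259,200
Combined award: $3,259,200 + $417,140 = $3,676,340
Costs: 30% of $3,676,340 = $1,102,902
Award plus costs: $3,676,340 + $1,102,902 = $4,779,242
Cap at $10,980,950: $4,779,242 is within the cap, no reduction.

$4,779,242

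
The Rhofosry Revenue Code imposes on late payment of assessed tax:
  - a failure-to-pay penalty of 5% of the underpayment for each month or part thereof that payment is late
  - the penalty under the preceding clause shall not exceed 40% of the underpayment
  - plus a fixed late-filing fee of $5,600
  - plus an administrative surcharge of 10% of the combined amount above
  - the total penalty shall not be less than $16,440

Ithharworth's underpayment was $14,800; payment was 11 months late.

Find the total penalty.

$16,440

Accrued rate: 5% × 11 = 55%, capped at 40% → 40%
Failure-to-pay penalty: 40% of $14,800 = $5,920
Penalty before surcharge: $5,920 + $5,600 = $11,520
Administrative surcharge: 10% of $11,520 = $1,152
Total penalty: $11,520 + $1,152 = $12,672
Minimum $16,440: $12,672 is below the minimum → $16,440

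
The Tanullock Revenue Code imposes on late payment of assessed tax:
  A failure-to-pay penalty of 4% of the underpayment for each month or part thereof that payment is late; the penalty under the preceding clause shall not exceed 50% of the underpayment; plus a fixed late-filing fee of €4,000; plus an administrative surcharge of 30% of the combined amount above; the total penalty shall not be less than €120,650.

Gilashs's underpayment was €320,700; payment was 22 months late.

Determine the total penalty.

€213,655

Accrued rate: 4% × 22 = 88%, capped at 50% → 50%
Failure-to-pay penalty: 50% of €320,700 = €160,350
Penalty before surcharge: €160,350 + €4,000 = €164,350
Administrative surcharge: 30% of €164,350 = €49,305
Total penalty: €164,350 + €49,305 = €213,655
Minimum €120,650: €213,655 meets the minimum, no increase.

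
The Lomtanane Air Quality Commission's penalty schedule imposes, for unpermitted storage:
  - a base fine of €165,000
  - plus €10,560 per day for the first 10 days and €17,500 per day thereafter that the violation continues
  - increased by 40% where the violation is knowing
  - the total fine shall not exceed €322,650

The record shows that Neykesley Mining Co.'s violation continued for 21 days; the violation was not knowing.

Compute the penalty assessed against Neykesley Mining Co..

€322,650

First 10 days: 10 × €10,560 = €105,600
Remaining days: (21 − 10) × €17,500 = €192,500
Per-day component: €105,600 + €192,500 = €298,100
Base plus per-day: €165,000 + €298,100 = €463,100
The violation was not knowing: no 40% increase.
Cap at €322,650: €463,100 exceeds the cap → €322,650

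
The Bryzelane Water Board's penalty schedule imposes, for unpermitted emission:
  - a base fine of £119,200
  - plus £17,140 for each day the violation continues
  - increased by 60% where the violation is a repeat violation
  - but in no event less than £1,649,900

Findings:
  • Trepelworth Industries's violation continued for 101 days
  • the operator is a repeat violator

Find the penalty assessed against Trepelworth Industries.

Per-day component: 101 × £17,140 = £1,731,140
Base plus per-day: £119,200 + £1,731,140 = £1,850,340
Enhancement: 60% of £1,850,340 = £1,110,204
Enhanced fine: £1,850,340 + £1,110,204 = £2,960,544
Minimum £1,649,900: £2,960,544 meets the minimum, no increase.

£2,960,544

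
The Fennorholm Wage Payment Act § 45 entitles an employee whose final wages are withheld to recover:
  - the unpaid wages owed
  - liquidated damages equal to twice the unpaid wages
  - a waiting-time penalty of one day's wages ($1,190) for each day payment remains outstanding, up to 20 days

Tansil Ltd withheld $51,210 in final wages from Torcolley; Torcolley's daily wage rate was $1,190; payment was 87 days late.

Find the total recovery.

Doubled: 2 × $51,210 = $102,420
Penalty days: min(87, 20) = 20
Waiting-time penalty: 20 × $1,190 = $23,800
Total award: $51,210 + $102,420 + $23,800 = $177,430

$177,430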